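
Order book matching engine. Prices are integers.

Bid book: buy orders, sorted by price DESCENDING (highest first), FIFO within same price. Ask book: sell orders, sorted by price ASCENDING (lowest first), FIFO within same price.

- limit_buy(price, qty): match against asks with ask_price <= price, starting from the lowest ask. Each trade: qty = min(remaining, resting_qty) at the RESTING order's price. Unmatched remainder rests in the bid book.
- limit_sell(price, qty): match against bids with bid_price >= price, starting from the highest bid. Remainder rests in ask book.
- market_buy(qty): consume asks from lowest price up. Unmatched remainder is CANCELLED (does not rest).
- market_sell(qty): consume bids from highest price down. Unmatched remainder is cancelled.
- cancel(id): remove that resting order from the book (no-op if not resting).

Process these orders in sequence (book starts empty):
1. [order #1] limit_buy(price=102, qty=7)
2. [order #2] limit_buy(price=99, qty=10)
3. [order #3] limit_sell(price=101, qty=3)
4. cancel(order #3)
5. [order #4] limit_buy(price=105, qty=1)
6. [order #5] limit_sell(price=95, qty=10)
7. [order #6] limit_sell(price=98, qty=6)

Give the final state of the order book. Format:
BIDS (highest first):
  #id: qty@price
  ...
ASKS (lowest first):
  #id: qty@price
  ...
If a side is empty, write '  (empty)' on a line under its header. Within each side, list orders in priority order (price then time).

After op 1 [order #1] limit_buy(price=102, qty=7): fills=none; bids=[#1:7@102] asks=[-]
After op 2 [order #2] limit_buy(price=99, qty=10): fills=none; bids=[#1:7@102 #2:10@99] asks=[-]
After op 3 [order #3] limit_sell(price=101, qty=3): fills=#1x#3:3@102; bids=[#1:4@102 #2:10@99] asks=[-]
After op 4 cancel(order #3): fills=none; bids=[#1:4@102 #2:10@99] asks=[-]
After op 5 [order #4] limit_buy(price=105, qty=1): fills=none; bids=[#4:1@105 #1:4@102 #2:10@99] asks=[-]
After op 6 [order #5] limit_sell(price=95, qty=10): fills=#4x#5:1@105 #1x#5:4@102 #2x#5:5@99; bids=[#2:5@99] asks=[-]
After op 7 [order #6] limit_sell(price=98, qty=6): fills=#2x#6:5@99; bids=[-] asks=[#6:1@98]

Answer: BIDS (highest first):
  (empty)
ASKS (lowest first):
  #6: 1@98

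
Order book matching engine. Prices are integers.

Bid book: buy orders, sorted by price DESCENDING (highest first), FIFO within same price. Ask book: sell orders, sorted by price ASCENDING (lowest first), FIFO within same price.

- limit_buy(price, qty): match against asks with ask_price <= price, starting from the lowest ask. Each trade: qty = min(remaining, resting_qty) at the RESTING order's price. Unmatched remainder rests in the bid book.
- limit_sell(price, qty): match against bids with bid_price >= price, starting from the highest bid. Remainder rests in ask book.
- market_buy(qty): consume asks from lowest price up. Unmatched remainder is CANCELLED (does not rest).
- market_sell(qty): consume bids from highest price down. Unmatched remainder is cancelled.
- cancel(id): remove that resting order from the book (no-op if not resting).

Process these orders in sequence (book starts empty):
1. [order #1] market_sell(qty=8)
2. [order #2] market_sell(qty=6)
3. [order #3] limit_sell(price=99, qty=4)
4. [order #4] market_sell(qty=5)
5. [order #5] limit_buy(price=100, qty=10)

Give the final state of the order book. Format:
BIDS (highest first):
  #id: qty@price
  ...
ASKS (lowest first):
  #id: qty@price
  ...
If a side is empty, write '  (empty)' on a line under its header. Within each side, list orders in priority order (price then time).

After op 1 [order #1] market_sell(qty=8): fills=none; bids=[-] asks=[-]
After op 2 [order #2] market_sell(qty=6): fills=none; bids=[-] asks=[-]
After op 3 [order #3] limit_sell(price=99, qty=4): fills=none; bids=[-] asks=[#3:4@99]
After op 4 [order #4] market_sell(qty=5): fills=none; bids=[-] asks=[#3:4@99]
After op 5 [order #5] limit_buy(price=100, qty=10): fills=#5x#3:4@99; bids=[#5:6@100] asks=[-]

Answer: BIDS (highest first):
  #5: 6@100
ASKS (lowest first):
  (empty)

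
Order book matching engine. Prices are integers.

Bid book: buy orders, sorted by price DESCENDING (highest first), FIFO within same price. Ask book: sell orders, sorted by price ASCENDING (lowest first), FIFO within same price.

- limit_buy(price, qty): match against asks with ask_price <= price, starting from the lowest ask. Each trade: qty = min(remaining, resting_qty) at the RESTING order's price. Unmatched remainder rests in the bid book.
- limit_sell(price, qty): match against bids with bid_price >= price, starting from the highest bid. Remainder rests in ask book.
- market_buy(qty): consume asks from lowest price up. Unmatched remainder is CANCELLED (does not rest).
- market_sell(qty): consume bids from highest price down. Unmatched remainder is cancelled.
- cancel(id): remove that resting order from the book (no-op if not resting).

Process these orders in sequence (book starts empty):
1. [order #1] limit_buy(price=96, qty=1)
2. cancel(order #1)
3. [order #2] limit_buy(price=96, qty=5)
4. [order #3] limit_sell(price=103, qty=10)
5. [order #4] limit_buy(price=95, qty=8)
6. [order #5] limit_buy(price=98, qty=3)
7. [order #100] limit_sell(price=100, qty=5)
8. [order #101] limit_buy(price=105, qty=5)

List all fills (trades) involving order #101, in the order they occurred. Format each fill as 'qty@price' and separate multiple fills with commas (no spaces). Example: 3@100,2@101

After op 1 [order #1] limit_buy(price=96, qty=1): fills=none; bids=[#1:1@96] asks=[-]
After op 2 cancel(order #1): fills=none; bids=[-] asks=[-]
After op 3 [order #2] limit_buy(price=96, qty=5): fills=none; bids=[#2:5@96] asks=[-]
After op 4 [order #3] limit_sell(price=103, qty=10): fills=none; bids=[#2:5@96] asks=[#3:10@103]
After op 5 [order #4] limit_buy(price=95, qty=8): fills=none; bids=[#2:5@96 #4:8@95] asks=[#3:10@103]
After op 6 [order #5] limit_buy(price=98, qty=3): fills=none; bids=[#5:3@98 #2:5@96 #4:8@95] asks=[#3:10@103]
After op 7 [order #100] limit_sell(price=100, qty=5): fills=none; bids=[#5:3@98 #2:5@96 #4:8@95] asks=[#100:5@100 #3:10@103]
After op 8 [order #101] limit_buy(price=105, qty=5): fills=#101x#100:5@100; bids=[#5:3@98 #2:5@96 #4:8@95] asks=[#3:10@103]

Answer: 5@100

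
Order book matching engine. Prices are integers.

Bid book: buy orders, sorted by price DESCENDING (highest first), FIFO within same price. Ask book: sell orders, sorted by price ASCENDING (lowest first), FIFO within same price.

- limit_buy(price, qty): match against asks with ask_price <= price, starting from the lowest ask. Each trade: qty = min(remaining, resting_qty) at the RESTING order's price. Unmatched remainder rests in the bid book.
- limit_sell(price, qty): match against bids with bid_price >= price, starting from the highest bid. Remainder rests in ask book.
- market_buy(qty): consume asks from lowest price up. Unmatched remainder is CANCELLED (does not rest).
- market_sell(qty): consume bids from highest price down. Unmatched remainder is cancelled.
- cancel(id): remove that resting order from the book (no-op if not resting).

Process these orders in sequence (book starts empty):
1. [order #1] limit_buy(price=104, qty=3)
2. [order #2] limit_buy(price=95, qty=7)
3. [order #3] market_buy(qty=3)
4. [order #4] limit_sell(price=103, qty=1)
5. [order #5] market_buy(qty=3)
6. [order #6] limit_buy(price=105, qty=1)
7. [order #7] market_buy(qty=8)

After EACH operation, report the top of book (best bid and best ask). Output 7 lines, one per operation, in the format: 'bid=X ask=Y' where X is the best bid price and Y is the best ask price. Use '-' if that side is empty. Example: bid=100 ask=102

After op 1 [order #1] limit_buy(price=104, qty=3): fills=none; bids=[#1:3@104] asks=[-]
After op 2 [order #2] limit_buy(price=95, qty=7): fills=none; bids=[#1:3@104 #2:7@95] asks=[-]
After op 3 [order #3] market_buy(qty=3): fills=none; bids=[#1:3@104 #2:7@95] asks=[-]
After op 4 [order #4] limit_sell(price=103, qty=1): fills=#1x#4:1@104; bids=[#1:2@104 #2:7@95] asks=[-]
After op 5 [order #5] market_buy(qty=3): fills=none; bids=[#1:2@104 #2:7@95] asks=[-]
After op 6 [order #6] limit_buy(price=105, qty=1): fills=none; bids=[#6:1@105 #1:2@104 #2:7@95] asks=[-]
After op 7 [order #7] market_buy(qty=8): fills=none; bids=[#6:1@105 #1:2@104 #2:7@95] asks=[-]

Answer: bid=104 ask=-
bid=104 ask=-
bid=104 ask=-
bid=104 ask=-
bid=104 ask=-
bid=105 ask=-
bid=105 ask=-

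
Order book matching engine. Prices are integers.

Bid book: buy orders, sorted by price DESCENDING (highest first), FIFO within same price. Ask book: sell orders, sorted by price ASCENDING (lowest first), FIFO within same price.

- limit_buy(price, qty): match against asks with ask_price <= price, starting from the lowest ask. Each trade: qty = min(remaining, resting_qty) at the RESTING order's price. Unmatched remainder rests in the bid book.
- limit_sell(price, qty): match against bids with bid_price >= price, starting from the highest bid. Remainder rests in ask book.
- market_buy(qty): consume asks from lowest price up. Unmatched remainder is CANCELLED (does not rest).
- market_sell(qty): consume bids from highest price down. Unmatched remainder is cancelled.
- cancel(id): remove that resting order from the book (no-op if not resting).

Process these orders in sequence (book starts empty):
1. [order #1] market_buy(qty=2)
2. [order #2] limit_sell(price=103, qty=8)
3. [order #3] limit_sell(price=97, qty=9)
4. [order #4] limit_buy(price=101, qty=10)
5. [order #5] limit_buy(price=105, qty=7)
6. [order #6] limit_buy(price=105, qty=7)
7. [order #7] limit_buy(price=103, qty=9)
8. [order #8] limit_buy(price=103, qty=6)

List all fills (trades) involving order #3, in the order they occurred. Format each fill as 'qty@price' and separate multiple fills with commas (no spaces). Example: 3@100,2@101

Answer: 9@97

Derivation:
After op 1 [order #1] market_buy(qty=2): fills=none; bids=[-] asks=[-]
After op 2 [order #2] limit_sell(price=103, qty=8): fills=none; bids=[-] asks=[#2:8@103]
After op 3 [order #3] limit_sell(price=97, qty=9): fills=none; bids=[-] asks=[#3:9@97 #2:8@103]
After op 4 [order #4] limit_buy(price=101, qty=10): fills=#4x#3:9@97; bids=[#4:1@101] asks=[#2:8@103]
After op 5 [order #5] limit_buy(price=105, qty=7): fills=#5x#2:7@103; bids=[#4:1@101] asks=[#2:1@103]
After op 6 [order #6] limit_buy(price=105, qty=7): fills=#6x#2:1@103; bids=[#6:6@105 #4:1@101] asks=[-]
After op 7 [order #7] limit_buy(price=103, qty=9): fills=none; bids=[#6:6@105 #7:9@103 #4:1@101] asks=[-]
After op 8 [order #8] limit_buy(price=103, qty=6): fills=none; bids=[#6:6@105 #7:9@103 #8:6@103 #4:1@101] asks=[-]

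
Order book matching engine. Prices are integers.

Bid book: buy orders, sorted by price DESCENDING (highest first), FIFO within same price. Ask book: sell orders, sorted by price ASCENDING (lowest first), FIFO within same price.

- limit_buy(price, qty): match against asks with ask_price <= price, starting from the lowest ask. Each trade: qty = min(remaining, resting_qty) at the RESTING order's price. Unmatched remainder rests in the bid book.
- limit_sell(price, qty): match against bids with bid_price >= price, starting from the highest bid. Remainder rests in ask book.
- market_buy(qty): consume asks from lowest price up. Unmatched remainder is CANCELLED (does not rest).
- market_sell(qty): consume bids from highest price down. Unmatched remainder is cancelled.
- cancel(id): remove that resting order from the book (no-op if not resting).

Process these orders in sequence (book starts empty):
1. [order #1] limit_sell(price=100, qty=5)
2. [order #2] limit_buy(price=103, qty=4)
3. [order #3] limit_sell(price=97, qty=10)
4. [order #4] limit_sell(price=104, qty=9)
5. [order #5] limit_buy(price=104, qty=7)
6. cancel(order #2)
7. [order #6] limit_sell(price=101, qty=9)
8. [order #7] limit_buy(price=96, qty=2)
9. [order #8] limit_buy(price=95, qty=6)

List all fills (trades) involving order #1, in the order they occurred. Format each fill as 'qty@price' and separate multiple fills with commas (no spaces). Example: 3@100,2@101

Answer: 4@100

Derivation:
After op 1 [order #1] limit_sell(price=100, qty=5): fills=none; bids=[-] asks=[#1:5@100]
After op 2 [order #2] limit_buy(price=103, qty=4): fills=#2x#1:4@100; bids=[-] asks=[#1:1@100]
After op 3 [order #3] limit_sell(price=97, qty=10): fills=none; bids=[-] asks=[#3:10@97 #1:1@100]
After op 4 [order #4] limit_sell(price=104, qty=9): fills=none; bids=[-] asks=[#3:10@97 #1:1@100 #4:9@104]
After op 5 [order #5] limit_buy(price=104, qty=7): fills=#5x#3:7@97; bids=[-] asks=[#3:3@97 #1:1@100 #4:9@104]
After op 6 cancel(order #2): fills=none; bids=[-] asks=[#3:3@97 #1:1@100 #4:9@104]
After op 7 [order #6] limit_sell(price=101, qty=9): fills=none; bids=[-] asks=[#3:3@97 #1:1@100 #6:9@101 #4:9@104]
After op 8 [order #7] limit_buy(price=96, qty=2): fills=none; bids=[#7:2@96] asks=[#3:3@97 #1:1@100 #6:9@101 #4:9@104]
After op 9 [order #8] limit_buy(price=95, qty=6): fills=none; bids=[#7:2@96 #8:6@95] asks=[#3:3@97 #1:1@100 #6:9@101 #4:9@104]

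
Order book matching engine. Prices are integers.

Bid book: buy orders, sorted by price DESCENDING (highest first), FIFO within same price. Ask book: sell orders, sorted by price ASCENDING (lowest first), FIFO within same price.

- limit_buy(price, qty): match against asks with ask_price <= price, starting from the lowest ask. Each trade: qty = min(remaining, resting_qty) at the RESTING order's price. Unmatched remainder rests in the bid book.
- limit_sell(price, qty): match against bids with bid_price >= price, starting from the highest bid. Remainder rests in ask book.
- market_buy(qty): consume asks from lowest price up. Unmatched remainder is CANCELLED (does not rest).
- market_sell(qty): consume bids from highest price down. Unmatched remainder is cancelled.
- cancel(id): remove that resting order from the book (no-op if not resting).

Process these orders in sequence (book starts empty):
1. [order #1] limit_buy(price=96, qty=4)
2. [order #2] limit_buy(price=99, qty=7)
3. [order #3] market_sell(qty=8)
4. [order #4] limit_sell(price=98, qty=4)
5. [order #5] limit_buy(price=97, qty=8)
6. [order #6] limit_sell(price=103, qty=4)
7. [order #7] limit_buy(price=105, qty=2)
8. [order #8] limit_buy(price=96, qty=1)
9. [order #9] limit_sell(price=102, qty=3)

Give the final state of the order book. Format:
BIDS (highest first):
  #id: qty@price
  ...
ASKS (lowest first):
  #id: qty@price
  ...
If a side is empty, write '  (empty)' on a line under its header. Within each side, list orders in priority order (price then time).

Answer: BIDS (highest first):
  #5: 8@97
  #1: 3@96
  #8: 1@96
ASKS (lowest first):
  #4: 2@98
  #9: 3@102
  #6: 4@103

Derivation:
After op 1 [order #1] limit_buy(price=96, qty=4): fills=none; bids=[#1:4@96] asks=[-]
After op 2 [order #2] limit_buy(price=99, qty=7): fills=none; bids=[#2:7@99 #1:4@96] asks=[-]
After op 3 [order #3] market_sell(qty=8): fills=#2x#3:7@99 #1x#3:1@96; bids=[#1:3@96] asks=[-]
After op 4 [order #4] limit_sell(price=98, qty=4): fills=none; bids=[#1:3@96] asks=[#4:4@98]
After op 5 [order #5] limit_buy(price=97, qty=8): fills=none; bids=[#5:8@97 #1:3@96] asks=[#4:4@98]
After op 6 [order #6] limit_sell(price=103, qty=4): fills=none; bids=[#5:8@97 #1:3@96] asks=[#4:4@98 #6:4@103]
After op 7 [order #7] limit_buy(price=105, qty=2): fills=#7x#4:2@98; bids=[#5:8@97 #1:3@96] asks=[#4:2@98 #6:4@103]
After op 8 [order #8] limit_buy(price=96, qty=1): fills=none; bids=[#5:8@97 #1:3@96 #8:1@96] asks=[#4:2@98 #6:4@103]
After op 9 [order #9] limit_sell(price=102, qty=3): fills=none; bids=[#5:8@97 #1:3@96 #8:1@96] asks=[#4:2@98 #9:3@102 #6:4@103]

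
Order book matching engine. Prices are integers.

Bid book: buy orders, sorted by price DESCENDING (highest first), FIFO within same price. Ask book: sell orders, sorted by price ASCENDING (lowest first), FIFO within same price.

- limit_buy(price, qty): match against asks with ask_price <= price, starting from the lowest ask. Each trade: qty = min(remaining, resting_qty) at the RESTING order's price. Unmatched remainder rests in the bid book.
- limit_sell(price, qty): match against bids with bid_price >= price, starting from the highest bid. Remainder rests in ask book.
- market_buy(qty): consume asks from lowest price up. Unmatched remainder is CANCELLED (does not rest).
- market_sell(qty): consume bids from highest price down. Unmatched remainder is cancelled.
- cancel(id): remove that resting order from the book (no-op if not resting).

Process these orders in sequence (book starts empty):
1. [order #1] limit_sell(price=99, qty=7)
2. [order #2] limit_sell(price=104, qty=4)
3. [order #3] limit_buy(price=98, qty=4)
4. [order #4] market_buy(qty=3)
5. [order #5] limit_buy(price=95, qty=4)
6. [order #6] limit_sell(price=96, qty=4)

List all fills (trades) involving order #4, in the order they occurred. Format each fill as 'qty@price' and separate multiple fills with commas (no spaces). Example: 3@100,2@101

Answer: 3@99

Derivation:
After op 1 [order #1] limit_sell(price=99, qty=7): fills=none; bids=[-] asks=[#1:7@99]
After op 2 [order #2] limit_sell(price=104, qty=4): fills=none; bids=[-] asks=[#1:7@99 #2:4@104]
After op 3 [order #3] limit_buy(price=98, qty=4): fills=none; bids=[#3:4@98] asks=[#1:7@99 #2:4@104]
After op 4 [order #4] market_buy(qty=3): fills=#4x#1:3@99; bids=[#3:4@98] asks=[#1:4@99 #2:4@104]
After op 5 [order #5] limit_buy(price=95, qty=4): fills=none; bids=[#3:4@98 #5:4@95] asks=[#1:4@99 #2:4@104]
After op 6 [order #6] limit_sell(price=96, qty=4): fills=#3x#6:4@98; bids=[#5:4@95] asks=[#1:4@99 #2:4@104]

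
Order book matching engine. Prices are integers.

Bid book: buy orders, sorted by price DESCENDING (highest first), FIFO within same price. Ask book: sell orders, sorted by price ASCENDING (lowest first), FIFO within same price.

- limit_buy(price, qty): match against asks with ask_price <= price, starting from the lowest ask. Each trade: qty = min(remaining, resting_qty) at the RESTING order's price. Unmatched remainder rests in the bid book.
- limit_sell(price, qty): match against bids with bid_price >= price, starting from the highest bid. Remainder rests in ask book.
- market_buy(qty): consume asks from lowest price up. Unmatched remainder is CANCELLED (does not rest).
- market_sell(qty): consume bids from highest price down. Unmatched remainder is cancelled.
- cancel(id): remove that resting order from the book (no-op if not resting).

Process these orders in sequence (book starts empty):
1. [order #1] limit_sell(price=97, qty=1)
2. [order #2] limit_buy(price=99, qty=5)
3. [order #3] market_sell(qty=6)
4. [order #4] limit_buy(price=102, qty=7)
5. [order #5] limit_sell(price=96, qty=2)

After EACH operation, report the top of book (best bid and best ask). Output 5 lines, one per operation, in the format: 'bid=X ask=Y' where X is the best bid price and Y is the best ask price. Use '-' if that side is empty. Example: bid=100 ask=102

After op 1 [order #1] limit_sell(price=97, qty=1): fills=none; bids=[-] asks=[#1:1@97]
After op 2 [order #2] limit_buy(price=99, qty=5): fills=#2x#1:1@97; bids=[#2:4@99] asks=[-]
After op 3 [order #3] market_sell(qty=6): fills=#2x#3:4@99; bids=[-] asks=[-]
After op 4 [order #4] limit_buy(price=102, qty=7): fills=none; bids=[#4:7@102] asks=[-]
After op 5 [order #5] limit_sell(price=96, qty=2): fills=#4x#5:2@102; bids=[#4:5@102] asks=[-]

Answer: bid=- ask=97
bid=99 ask=-
bid=- ask=-
bid=102 ask=-
bid=102 ask=-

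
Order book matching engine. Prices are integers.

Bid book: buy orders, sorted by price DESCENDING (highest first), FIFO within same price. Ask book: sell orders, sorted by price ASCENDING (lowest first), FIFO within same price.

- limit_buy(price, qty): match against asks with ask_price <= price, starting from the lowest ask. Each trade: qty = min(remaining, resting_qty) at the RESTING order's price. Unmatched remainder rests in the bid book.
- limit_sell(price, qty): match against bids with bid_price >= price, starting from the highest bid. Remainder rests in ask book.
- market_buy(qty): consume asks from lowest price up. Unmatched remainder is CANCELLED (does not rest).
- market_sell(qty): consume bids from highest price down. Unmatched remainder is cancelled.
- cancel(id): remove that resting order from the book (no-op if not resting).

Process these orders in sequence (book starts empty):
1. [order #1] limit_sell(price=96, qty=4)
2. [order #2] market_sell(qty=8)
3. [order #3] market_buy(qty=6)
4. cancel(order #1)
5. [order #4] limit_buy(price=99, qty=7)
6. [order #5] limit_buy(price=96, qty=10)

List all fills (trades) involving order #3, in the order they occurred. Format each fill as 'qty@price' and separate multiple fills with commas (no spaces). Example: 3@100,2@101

Answer: 4@96

Derivation:
After op 1 [order #1] limit_sell(price=96, qty=4): fills=none; bids=[-] asks=[#1:4@96]
After op 2 [order #2] market_sell(qty=8): fills=none; bids=[-] asks=[#1:4@96]
After op 3 [order #3] market_buy(qty=6): fills=#3x#1:4@96; bids=[-] asks=[-]
After op 4 cancel(order #1): fills=none; bids=[-] asks=[-]
After op 5 [order #4] limit_buy(price=99, qty=7): fills=none; bids=[#4:7@99] asks=[-]
After op 6 [order #5] limit_buy(price=96, qty=10): fills=none; bids=[#4:7@99 #5:10@96] asks=[-]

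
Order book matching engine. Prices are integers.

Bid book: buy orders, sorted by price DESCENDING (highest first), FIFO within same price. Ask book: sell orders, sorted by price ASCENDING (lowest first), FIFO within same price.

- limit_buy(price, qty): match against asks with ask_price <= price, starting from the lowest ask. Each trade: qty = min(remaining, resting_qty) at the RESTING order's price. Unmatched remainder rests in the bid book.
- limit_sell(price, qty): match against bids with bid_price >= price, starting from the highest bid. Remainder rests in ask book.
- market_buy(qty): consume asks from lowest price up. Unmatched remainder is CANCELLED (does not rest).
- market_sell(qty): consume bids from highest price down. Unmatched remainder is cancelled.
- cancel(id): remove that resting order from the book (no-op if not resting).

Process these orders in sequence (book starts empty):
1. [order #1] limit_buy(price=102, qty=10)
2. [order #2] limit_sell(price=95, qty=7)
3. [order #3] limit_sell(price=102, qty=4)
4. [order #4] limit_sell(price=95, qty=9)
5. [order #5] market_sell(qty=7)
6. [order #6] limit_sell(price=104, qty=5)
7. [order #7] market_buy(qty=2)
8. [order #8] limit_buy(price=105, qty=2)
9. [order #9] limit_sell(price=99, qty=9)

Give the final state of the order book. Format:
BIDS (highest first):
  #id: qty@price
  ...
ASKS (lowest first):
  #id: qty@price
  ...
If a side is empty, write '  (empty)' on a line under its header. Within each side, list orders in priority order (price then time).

Answer: BIDS (highest first):
  (empty)
ASKS (lowest first):
  #4: 5@95
  #9: 9@99
  #3: 1@102
  #6: 5@104

Derivation:
After op 1 [order #1] limit_buy(price=102, qty=10): fills=none; bids=[#1:10@102] asks=[-]
After op 2 [order #2] limit_sell(price=95, qty=7): fills=#1x#2:7@102; bids=[#1:3@102] asks=[-]
After op 3 [order #3] limit_sell(price=102, qty=4): fills=#1x#3:3@102; bids=[-] asks=[#3:1@102]
After op 4 [order #4] limit_sell(price=95, qty=9): fills=none; bids=[-] asks=[#4:9@95 #3:1@102]
After op 5 [order #5] market_sell(qty=7): fills=none; bids=[-] asks=[#4:9@95 #3:1@102]
After op 6 [order #6] limit_sell(price=104, qty=5): fills=none; bids=[-] asks=[#4:9@95 #3:1@102 #6:5@104]
After op 7 [order #7] market_buy(qty=2): fills=#7x#4:2@95; bids=[-] asks=[#4:7@95 #3:1@102 #6:5@104]
After op 8 [order #8] limit_buy(price=105, qty=2): fills=#8x#4:2@95; bids=[-] asks=[#4:5@95 #3:1@102 #6:5@104]
After op 9 [order #9] limit_sell(price=99, qty=9): fills=none; bids=[-] asks=[#4:5@95 #9:9@99 #3:1@102 #6:5@104]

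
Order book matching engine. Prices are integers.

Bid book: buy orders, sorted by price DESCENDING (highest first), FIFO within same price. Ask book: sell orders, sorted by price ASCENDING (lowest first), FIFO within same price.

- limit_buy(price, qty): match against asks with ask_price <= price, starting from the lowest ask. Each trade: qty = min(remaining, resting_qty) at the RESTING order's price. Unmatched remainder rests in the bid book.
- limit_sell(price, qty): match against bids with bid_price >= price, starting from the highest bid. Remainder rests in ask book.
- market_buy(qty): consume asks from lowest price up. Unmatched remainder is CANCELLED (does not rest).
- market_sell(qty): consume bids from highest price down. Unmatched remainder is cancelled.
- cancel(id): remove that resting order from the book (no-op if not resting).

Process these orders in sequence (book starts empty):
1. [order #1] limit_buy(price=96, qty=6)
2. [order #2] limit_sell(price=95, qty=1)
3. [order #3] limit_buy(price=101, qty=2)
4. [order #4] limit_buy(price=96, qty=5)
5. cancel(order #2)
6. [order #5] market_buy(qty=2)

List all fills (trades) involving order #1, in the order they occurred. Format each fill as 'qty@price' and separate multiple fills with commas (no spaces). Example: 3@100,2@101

Answer: 1@96

Derivation:
After op 1 [order #1] limit_buy(price=96, qty=6): fills=none; bids=[#1:6@96] asks=[-]
After op 2 [order #2] limit_sell(price=95, qty=1): fills=#1x#2:1@96; bids=[#1:5@96] asks=[-]
After op 3 [order #3] limit_buy(price=101, qty=2): fills=none; bids=[#3:2@101 #1:5@96] asks=[-]
After op 4 [order #4] limit_buy(price=96, qty=5): fills=none; bids=[#3:2@101 #1:5@96 #4:5@96] asks=[-]
After op 5 cancel(order #2): fills=none; bids=[#3:2@101 #1:5@96 #4:5@96] asks=[-]
After op 6 [order #5] market_buy(qty=2): fills=none; bids=[#3:2@101 #1:5@96 #4:5@96] asks=[-]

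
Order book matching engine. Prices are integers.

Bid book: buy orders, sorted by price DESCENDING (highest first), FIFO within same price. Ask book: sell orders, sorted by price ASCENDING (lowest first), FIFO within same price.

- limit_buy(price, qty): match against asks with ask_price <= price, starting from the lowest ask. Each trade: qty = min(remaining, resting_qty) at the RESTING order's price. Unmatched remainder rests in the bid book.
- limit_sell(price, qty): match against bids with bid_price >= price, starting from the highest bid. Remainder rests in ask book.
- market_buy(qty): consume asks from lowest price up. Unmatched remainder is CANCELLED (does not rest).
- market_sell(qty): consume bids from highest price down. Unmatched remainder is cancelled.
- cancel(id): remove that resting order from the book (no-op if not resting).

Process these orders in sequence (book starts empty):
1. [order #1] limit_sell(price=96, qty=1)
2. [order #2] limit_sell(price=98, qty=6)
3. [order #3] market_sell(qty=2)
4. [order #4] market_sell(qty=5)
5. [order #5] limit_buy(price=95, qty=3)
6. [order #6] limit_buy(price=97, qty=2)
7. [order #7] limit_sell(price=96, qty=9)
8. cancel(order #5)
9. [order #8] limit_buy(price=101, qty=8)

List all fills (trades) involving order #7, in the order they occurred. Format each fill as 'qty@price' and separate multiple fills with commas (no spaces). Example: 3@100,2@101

After op 1 [order #1] limit_sell(price=96, qty=1): fills=none; bids=[-] asks=[#1:1@96]
After op 2 [order #2] limit_sell(price=98, qty=6): fills=none; bids=[-] asks=[#1:1@96 #2:6@98]
After op 3 [order #3] market_sell(qty=2): fills=none; bids=[-] asks=[#1:1@96 #2:6@98]
After op 4 [order #4] market_sell(qty=5): fills=none; bids=[-] asks=[#1:1@96 #2:6@98]
After op 5 [order #5] limit_buy(price=95, qty=3): fills=none; bids=[#5:3@95] asks=[#1:1@96 #2:6@98]
After op 6 [order #6] limit_buy(price=97, qty=2): fills=#6x#1:1@96; bids=[#6:1@97 #5:3@95] asks=[#2:6@98]
After op 7 [order #7] limit_sell(price=96, qty=9): fills=#6x#7:1@97; bids=[#5:3@95] asks=[#7:8@96 #2:6@98]
After op 8 cancel(order #5): fills=none; bids=[-] asks=[#7:8@96 #2:6@98]
After op 9 [order #8] limit_buy(price=101, qty=8): fills=#8x#7:8@96; bids=[-] asks=[#2:6@98]

Answer: 1@97,8@96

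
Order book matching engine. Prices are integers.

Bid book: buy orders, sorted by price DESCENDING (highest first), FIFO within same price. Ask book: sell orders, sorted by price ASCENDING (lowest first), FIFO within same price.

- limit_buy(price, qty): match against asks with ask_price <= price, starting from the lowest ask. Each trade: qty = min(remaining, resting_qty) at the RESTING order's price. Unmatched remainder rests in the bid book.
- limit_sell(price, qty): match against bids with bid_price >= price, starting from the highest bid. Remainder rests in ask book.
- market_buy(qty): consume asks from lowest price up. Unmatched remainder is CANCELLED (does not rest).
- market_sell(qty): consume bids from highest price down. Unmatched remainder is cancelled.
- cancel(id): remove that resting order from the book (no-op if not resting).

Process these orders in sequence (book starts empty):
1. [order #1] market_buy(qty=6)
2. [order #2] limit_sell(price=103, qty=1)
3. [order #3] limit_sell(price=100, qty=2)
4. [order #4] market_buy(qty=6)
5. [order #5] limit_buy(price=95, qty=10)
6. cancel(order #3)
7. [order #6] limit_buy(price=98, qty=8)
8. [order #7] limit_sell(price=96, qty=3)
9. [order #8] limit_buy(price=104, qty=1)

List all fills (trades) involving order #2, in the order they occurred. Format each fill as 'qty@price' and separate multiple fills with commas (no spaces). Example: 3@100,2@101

After op 1 [order #1] market_buy(qty=6): fills=none; bids=[-] asks=[-]
After op 2 [order #2] limit_sell(price=103, qty=1): fills=none; bids=[-] asks=[#2:1@103]
After op 3 [order #3] limit_sell(price=100, qty=2): fills=none; bids=[-] asks=[#3:2@100 #2:1@103]
After op 4 [order #4] market_buy(qty=6): fills=#4x#3:2@100 #4x#2:1@103; bids=[-] asks=[-]
After op 5 [order #5] limit_buy(price=95, qty=10): fills=none; bids=[#5:10@95] asks=[-]
After op 6 cancel(order #3): fills=none; bids=[#5:10@95] asks=[-]
After op 7 [order #6] limit_buy(price=98, qty=8): fills=none; bids=[#6:8@98 #5:10@95] asks=[-]
After op 8 [order #7] limit_sell(price=96, qty=3): fills=#6x#7:3@98; bids=[#6:5@98 #5:10@95] asks=[-]
After op 9 [order #8] limit_buy(price=104, qty=1): fills=none; bids=[#8:1@104 #6:5@98 #5:10@95] asks=[-]

Answer: 1@103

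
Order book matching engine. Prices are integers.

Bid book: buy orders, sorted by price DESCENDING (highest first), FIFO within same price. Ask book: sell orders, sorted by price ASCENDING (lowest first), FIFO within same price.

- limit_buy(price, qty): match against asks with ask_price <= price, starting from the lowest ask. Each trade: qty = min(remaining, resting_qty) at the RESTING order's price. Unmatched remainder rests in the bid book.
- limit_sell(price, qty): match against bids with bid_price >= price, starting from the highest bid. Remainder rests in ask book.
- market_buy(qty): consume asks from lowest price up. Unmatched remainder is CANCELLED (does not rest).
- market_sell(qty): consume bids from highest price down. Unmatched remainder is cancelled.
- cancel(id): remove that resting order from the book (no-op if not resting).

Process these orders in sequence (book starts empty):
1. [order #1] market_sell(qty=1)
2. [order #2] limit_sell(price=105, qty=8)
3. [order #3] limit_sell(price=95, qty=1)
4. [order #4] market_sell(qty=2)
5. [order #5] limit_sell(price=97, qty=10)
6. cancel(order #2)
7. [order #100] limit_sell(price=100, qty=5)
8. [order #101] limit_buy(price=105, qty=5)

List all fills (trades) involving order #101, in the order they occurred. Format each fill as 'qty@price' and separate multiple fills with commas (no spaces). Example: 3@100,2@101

After op 1 [order #1] market_sell(qty=1): fills=none; bids=[-] asks=[-]
After op 2 [order #2] limit_sell(price=105, qty=8): fills=none; bids=[-] asks=[#2:8@105]
After op 3 [order #3] limit_sell(price=95, qty=1): fills=none; bids=[-] asks=[#3:1@95 #2:8@105]
After op 4 [order #4] market_sell(qty=2): fills=none; bids=[-] asks=[#3:1@95 #2:8@105]
After op 5 [order #5] limit_sell(price=97, qty=10): fills=none; bids=[-] asks=[#3:1@95 #5:10@97 #2:8@105]
After op 6 cancel(order #2): fills=none; bids=[-] asks=[#3:1@95 #5:10@97]
After op 7 [order #100] limit_sell(price=100, qty=5): fills=none; bids=[-] asks=[#3:1@95 #5:10@97 #100:5@100]
After op 8 [order #101] limit_buy(price=105, qty=5): fills=#101x#3:1@95 #101x#5:4@97; bids=[-] asks=[#5:6@97 #100:5@100]

Answer: 1@95,4@97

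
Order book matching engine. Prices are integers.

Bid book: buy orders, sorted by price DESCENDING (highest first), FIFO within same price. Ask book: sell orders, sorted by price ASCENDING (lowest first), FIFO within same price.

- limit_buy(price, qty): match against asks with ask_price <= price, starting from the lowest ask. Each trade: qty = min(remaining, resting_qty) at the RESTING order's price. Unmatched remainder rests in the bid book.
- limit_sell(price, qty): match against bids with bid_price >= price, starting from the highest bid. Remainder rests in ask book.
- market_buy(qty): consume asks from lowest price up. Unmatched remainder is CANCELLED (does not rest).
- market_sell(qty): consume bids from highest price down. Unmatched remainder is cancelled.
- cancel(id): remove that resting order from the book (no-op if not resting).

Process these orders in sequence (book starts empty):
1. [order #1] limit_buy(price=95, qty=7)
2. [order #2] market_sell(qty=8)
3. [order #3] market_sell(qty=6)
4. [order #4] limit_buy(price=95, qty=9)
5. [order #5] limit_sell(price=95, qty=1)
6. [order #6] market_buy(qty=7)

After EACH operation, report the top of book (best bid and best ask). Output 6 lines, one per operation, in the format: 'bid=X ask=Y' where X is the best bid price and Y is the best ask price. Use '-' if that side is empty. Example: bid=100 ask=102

Answer: bid=95 ask=-
bid=- ask=-
bid=- ask=-
bid=95 ask=-
bid=95 ask=-
bid=95 ask=-

Derivation:
After op 1 [order #1] limit_buy(price=95, qty=7): fills=none; bids=[#1:7@95] asks=[-]
After op 2 [order #2] market_sell(qty=8): fills=#1x#2:7@95; bids=[-] asks=[-]
After op 3 [order #3] market_sell(qty=6): fills=none; bids=[-] asks=[-]
After op 4 [order #4] limit_buy(price=95, qty=9): fills=none; bids=[#4:9@95] asks=[-]
After op 5 [order #5] limit_sell(price=95, qty=1): fills=#4x#5:1@95; bids=[#4:8@95] asks=[-]
After op 6 [order #6] market_buy(qty=7): fills=none; bids=[#4:8@95] asks=[-]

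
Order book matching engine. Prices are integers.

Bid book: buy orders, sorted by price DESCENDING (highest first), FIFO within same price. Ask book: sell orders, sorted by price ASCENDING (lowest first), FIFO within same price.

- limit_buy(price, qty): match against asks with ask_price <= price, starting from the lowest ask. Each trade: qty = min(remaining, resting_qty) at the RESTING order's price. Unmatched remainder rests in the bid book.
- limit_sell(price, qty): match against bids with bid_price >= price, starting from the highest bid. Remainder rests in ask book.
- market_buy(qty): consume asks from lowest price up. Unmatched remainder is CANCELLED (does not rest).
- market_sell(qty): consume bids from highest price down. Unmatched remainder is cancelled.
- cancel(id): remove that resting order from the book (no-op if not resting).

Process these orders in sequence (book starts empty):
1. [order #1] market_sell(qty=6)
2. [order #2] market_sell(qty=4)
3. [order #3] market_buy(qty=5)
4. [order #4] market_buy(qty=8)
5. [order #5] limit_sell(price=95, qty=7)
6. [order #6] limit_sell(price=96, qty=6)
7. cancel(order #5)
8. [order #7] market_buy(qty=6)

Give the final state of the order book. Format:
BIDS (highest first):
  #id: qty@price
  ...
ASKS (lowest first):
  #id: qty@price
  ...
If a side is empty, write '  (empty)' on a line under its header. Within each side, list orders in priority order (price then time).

Answer: BIDS (highest first):
  (empty)
ASKS (lowest first):
  (empty)

Derivation:
After op 1 [order #1] market_sell(qty=6): fills=none; bids=[-] asks=[-]
After op 2 [order #2] market_sell(qty=4): fills=none; bids=[-] asks=[-]
After op 3 [order #3] market_buy(qty=5): fills=none; bids=[-] asks=[-]
After op 4 [order #4] market_buy(qty=8): fills=none; bids=[-] asks=[-]
After op 5 [order #5] limit_sell(price=95, qty=7): fills=none; bids=[-] asks=[#5:7@95]
After op 6 [order #6] limit_sell(price=96, qty=6): fills=none; bids=[-] asks=[#5:7@95 #6:6@96]
After op 7 cancel(order #5): fills=none; bids=[-] asks=[#6:6@96]
After op 8 [order #7] market_buy(qty=6): fills=#7x#6:6@96; bids=[-] asks=[-]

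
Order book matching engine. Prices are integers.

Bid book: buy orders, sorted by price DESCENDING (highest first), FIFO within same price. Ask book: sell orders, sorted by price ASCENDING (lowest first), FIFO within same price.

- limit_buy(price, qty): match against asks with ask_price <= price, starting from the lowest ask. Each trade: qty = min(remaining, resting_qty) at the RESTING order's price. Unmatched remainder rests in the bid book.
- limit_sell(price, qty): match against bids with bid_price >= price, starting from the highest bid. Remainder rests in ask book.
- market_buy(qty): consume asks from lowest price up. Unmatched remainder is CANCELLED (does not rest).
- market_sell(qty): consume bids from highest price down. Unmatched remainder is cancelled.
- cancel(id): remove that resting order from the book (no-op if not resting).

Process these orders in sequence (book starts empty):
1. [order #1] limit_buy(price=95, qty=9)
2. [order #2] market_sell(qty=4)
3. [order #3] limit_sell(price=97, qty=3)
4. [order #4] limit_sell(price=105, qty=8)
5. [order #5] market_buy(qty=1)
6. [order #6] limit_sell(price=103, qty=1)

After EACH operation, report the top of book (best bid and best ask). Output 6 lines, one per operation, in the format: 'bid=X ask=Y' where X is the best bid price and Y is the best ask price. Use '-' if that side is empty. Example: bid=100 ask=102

Answer: bid=95 ask=-
bid=95 ask=-
bid=95 ask=97
bid=95 ask=97
bid=95 ask=97
bid=95 ask=97

Derivation:
After op 1 [order #1] limit_buy(price=95, qty=9): fills=none; bids=[#1:9@95] asks=[-]
After op 2 [order #2] market_sell(qty=4): fills=#1x#2:4@95; bids=[#1:5@95] asks=[-]
After op 3 [order #3] limit_sell(price=97, qty=3): fills=none; bids=[#1:5@95] asks=[#3:3@97]
After op 4 [order #4] limit_sell(price=105, qty=8): fills=none; bids=[#1:5@95] asks=[#3:3@97 #4:8@105]
After op 5 [order #5] market_buy(qty=1): fills=#5x#3:1@97; bids=[#1:5@95] asks=[#3:2@97 #4:8@105]
After op 6 [order #6] limit_sell(price=103, qty=1): fills=none; bids=[#1:5@95] asks=[#3:2@97 #6:1@103 #4:8@105]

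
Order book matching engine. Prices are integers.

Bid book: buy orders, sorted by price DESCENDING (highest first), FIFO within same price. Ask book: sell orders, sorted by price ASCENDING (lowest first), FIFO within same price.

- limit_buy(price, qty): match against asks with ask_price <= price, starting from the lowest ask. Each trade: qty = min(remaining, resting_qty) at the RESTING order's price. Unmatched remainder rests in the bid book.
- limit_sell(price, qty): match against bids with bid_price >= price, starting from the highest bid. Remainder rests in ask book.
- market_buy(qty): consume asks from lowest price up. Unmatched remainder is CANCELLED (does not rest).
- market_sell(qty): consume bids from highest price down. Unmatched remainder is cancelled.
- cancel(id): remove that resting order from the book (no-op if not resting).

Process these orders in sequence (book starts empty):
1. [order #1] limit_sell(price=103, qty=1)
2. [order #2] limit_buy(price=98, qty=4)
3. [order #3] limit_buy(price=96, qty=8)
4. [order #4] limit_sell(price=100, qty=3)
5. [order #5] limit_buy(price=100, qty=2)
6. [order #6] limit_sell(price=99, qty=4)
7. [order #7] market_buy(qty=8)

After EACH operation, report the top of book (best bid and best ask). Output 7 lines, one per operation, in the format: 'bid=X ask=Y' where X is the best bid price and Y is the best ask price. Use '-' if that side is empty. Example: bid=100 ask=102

Answer: bid=- ask=103
bid=98 ask=103
bid=98 ask=103
bid=98 ask=100
bid=98 ask=100
bid=98 ask=99
bid=98 ask=-

Derivation:
After op 1 [order #1] limit_sell(price=103, qty=1): fills=none; bids=[-] asks=[#1:1@103]
After op 2 [order #2] limit_buy(price=98, qty=4): fills=none; bids=[#2:4@98] asks=[#1:1@103]
After op 3 [order #3] limit_buy(price=96, qty=8): fills=none; bids=[#2:4@98 #3:8@96] asks=[#1:1@103]
After op 4 [order #4] limit_sell(price=100, qty=3): fills=none; bids=[#2:4@98 #3:8@96] asks=[#4:3@100 #1:1@103]
After op 5 [order #5] limit_buy(price=100, qty=2): fills=#5x#4:2@100; bids=[#2:4@98 #3:8@96] asks=[#4:1@100 #1:1@103]
After op 6 [order #6] limit_sell(price=99, qty=4): fills=none; bids=[#2:4@98 #3:8@96] asks=[#6:4@99 #4:1@100 #1:1@103]
After op 7 [order #7] market_buy(qty=8): fills=#7x#6:4@99 #7x#4:1@100 #7x#1:1@103; bids=[#2:4@98 #3:8@96] asks=[-]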